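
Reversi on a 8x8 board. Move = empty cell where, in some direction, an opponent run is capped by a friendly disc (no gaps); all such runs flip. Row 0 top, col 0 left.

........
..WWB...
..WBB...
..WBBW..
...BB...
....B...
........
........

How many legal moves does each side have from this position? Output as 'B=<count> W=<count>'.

-- B to move --
(0,1): flips 1 -> legal
(0,2): flips 1 -> legal
(0,3): flips 1 -> legal
(0,4): no bracket -> illegal
(1,1): flips 3 -> legal
(2,1): flips 2 -> legal
(2,5): no bracket -> illegal
(2,6): flips 1 -> legal
(3,1): flips 1 -> legal
(3,6): flips 1 -> legal
(4,1): flips 1 -> legal
(4,2): no bracket -> illegal
(4,5): no bracket -> illegal
(4,6): flips 1 -> legal
B mobility = 10
-- W to move --
(0,3): no bracket -> illegal
(0,4): no bracket -> illegal
(0,5): flips 2 -> legal
(1,5): flips 1 -> legal
(2,5): flips 2 -> legal
(4,2): no bracket -> illegal
(4,5): flips 2 -> legal
(5,2): no bracket -> illegal
(5,3): flips 4 -> legal
(5,5): flips 2 -> legal
(6,3): no bracket -> illegal
(6,4): no bracket -> illegal
(6,5): flips 2 -> legal
W mobility = 7

Answer: B=10 W=7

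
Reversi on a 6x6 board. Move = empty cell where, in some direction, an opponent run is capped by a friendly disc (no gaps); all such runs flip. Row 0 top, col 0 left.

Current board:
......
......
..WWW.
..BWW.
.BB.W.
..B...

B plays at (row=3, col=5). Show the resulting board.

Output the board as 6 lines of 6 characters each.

Answer: ......
......
..WWW.
..BBBB
.BB.W.
..B...

Derivation:
Place B at (3,5); scan 8 dirs for brackets.
Dir NW: opp run (2,4), next='.' -> no flip
Dir N: first cell '.' (not opp) -> no flip
Dir NE: edge -> no flip
Dir W: opp run (3,4) (3,3) capped by B -> flip
Dir E: edge -> no flip
Dir SW: opp run (4,4), next='.' -> no flip
Dir S: first cell '.' (not opp) -> no flip
Dir SE: edge -> no flip
All flips: (3,3) (3,4)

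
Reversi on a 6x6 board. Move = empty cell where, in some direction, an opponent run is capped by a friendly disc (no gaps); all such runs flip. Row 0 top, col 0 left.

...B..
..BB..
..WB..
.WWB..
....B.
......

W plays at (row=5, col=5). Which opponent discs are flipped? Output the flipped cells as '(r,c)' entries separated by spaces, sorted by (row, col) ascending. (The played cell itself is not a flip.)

Answer: (3,3) (4,4)

Derivation:
Dir NW: opp run (4,4) (3,3) capped by W -> flip
Dir N: first cell '.' (not opp) -> no flip
Dir NE: edge -> no flip
Dir W: first cell '.' (not opp) -> no flip
Dir E: edge -> no flip
Dir SW: edge -> no flip
Dir S: edge -> no flip
Dir SE: edge -> no flip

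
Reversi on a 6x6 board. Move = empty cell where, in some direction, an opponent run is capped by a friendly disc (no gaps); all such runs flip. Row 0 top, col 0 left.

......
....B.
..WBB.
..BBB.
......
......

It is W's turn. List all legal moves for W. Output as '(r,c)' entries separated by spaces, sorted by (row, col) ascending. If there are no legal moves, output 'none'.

Answer: (2,5) (4,2) (4,4)

Derivation:
(0,3): no bracket -> illegal
(0,4): no bracket -> illegal
(0,5): no bracket -> illegal
(1,2): no bracket -> illegal
(1,3): no bracket -> illegal
(1,5): no bracket -> illegal
(2,1): no bracket -> illegal
(2,5): flips 2 -> legal
(3,1): no bracket -> illegal
(3,5): no bracket -> illegal
(4,1): no bracket -> illegal
(4,2): flips 1 -> legal
(4,3): no bracket -> illegal
(4,4): flips 1 -> legal
(4,5): no bracket -> illegal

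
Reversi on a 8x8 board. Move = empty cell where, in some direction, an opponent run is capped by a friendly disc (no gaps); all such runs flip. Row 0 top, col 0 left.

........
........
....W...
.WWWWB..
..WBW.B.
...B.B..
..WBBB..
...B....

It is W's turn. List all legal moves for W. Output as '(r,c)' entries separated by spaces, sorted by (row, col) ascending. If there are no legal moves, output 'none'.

(2,5): no bracket -> illegal
(2,6): flips 1 -> legal
(3,6): flips 1 -> legal
(3,7): no bracket -> illegal
(4,5): no bracket -> illegal
(4,7): no bracket -> illegal
(5,2): flips 1 -> legal
(5,4): flips 1 -> legal
(5,6): no bracket -> illegal
(5,7): flips 2 -> legal
(6,6): flips 4 -> legal
(7,2): no bracket -> illegal
(7,4): no bracket -> illegal
(7,5): flips 2 -> legal
(7,6): no bracket -> illegal

Answer: (2,6) (3,6) (5,2) (5,4) (5,7) (6,6) (7,5)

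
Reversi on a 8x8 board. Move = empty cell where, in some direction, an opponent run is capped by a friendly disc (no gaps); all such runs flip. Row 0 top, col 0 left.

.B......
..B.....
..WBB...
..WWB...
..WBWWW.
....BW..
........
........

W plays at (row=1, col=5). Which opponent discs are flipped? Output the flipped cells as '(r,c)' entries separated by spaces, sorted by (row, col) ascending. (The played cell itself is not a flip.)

Dir NW: first cell '.' (not opp) -> no flip
Dir N: first cell '.' (not opp) -> no flip
Dir NE: first cell '.' (not opp) -> no flip
Dir W: first cell '.' (not opp) -> no flip
Dir E: first cell '.' (not opp) -> no flip
Dir SW: opp run (2,4) capped by W -> flip
Dir S: first cell '.' (not opp) -> no flip
Dir SE: first cell '.' (not opp) -> no flip

Answer: (2,4)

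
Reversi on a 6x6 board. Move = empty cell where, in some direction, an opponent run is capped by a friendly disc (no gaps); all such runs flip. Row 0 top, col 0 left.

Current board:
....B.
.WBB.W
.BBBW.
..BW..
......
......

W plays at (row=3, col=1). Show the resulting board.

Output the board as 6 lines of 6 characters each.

Place W at (3,1); scan 8 dirs for brackets.
Dir NW: first cell '.' (not opp) -> no flip
Dir N: opp run (2,1) capped by W -> flip
Dir NE: opp run (2,2) (1,3) (0,4), next=edge -> no flip
Dir W: first cell '.' (not opp) -> no flip
Dir E: opp run (3,2) capped by W -> flip
Dir SW: first cell '.' (not opp) -> no flip
Dir S: first cell '.' (not opp) -> no flip
Dir SE: first cell '.' (not opp) -> no flip
All flips: (2,1) (3,2)

Answer: ....B.
.WBB.W
.WBBW.
.WWW..
......
......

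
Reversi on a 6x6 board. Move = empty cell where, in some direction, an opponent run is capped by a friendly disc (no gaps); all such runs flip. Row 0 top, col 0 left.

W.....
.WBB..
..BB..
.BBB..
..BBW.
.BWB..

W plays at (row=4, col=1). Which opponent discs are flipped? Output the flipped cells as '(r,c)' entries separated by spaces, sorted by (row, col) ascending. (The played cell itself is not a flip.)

Dir NW: first cell '.' (not opp) -> no flip
Dir N: opp run (3,1), next='.' -> no flip
Dir NE: opp run (3,2) (2,3), next='.' -> no flip
Dir W: first cell '.' (not opp) -> no flip
Dir E: opp run (4,2) (4,3) capped by W -> flip
Dir SW: first cell '.' (not opp) -> no flip
Dir S: opp run (5,1), next=edge -> no flip
Dir SE: first cell 'W' (not opp) -> no flip

Answer: (4,2) (4,3)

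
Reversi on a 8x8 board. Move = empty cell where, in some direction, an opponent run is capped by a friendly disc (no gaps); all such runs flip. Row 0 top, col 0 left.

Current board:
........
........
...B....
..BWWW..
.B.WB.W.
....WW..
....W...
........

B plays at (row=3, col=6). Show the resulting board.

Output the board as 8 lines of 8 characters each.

Place B at (3,6); scan 8 dirs for brackets.
Dir NW: first cell '.' (not opp) -> no flip
Dir N: first cell '.' (not opp) -> no flip
Dir NE: first cell '.' (not opp) -> no flip
Dir W: opp run (3,5) (3,4) (3,3) capped by B -> flip
Dir E: first cell '.' (not opp) -> no flip
Dir SW: first cell '.' (not opp) -> no flip
Dir S: opp run (4,6), next='.' -> no flip
Dir SE: first cell '.' (not opp) -> no flip
All flips: (3,3) (3,4) (3,5)

Answer: ........
........
...B....
..BBBBB.
.B.WB.W.
....WW..
....W...
........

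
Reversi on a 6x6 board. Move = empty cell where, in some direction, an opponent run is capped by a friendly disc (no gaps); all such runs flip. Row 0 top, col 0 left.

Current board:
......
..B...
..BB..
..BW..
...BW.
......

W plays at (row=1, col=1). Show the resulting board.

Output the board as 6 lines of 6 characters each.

Answer: ......
.WB...
..WB..
..BW..
...BW.
......

Derivation:
Place W at (1,1); scan 8 dirs for brackets.
Dir NW: first cell '.' (not opp) -> no flip
Dir N: first cell '.' (not opp) -> no flip
Dir NE: first cell '.' (not opp) -> no flip
Dir W: first cell '.' (not opp) -> no flip
Dir E: opp run (1,2), next='.' -> no flip
Dir SW: first cell '.' (not opp) -> no flip
Dir S: first cell '.' (not opp) -> no flip
Dir SE: opp run (2,2) capped by W -> flip
All flips: (2,2)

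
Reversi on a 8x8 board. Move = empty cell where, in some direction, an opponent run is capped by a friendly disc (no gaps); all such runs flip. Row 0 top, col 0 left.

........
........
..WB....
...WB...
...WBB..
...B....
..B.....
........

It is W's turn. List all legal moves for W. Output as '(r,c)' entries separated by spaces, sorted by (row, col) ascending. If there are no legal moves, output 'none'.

(1,2): no bracket -> illegal
(1,3): flips 1 -> legal
(1,4): no bracket -> illegal
(2,4): flips 1 -> legal
(2,5): flips 1 -> legal
(3,2): no bracket -> illegal
(3,5): flips 1 -> legal
(3,6): no bracket -> illegal
(4,2): no bracket -> illegal
(4,6): flips 2 -> legal
(5,1): no bracket -> illegal
(5,2): no bracket -> illegal
(5,4): no bracket -> illegal
(5,5): flips 1 -> legal
(5,6): no bracket -> illegal
(6,1): no bracket -> illegal
(6,3): flips 1 -> legal
(6,4): no bracket -> illegal
(7,1): no bracket -> illegal
(7,2): no bracket -> illegal
(7,3): no bracket -> illegal

Answer: (1,3) (2,4) (2,5) (3,5) (4,6) (5,5) (6,3)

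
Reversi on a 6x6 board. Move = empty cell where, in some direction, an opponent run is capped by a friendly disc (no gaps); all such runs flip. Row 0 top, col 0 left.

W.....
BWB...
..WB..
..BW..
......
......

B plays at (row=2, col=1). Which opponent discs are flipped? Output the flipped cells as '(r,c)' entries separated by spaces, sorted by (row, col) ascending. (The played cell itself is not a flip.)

Dir NW: first cell 'B' (not opp) -> no flip
Dir N: opp run (1,1), next='.' -> no flip
Dir NE: first cell 'B' (not opp) -> no flip
Dir W: first cell '.' (not opp) -> no flip
Dir E: opp run (2,2) capped by B -> flip
Dir SW: first cell '.' (not opp) -> no flip
Dir S: first cell '.' (not opp) -> no flip
Dir SE: first cell 'B' (not opp) -> no flip

Answer: (2,2)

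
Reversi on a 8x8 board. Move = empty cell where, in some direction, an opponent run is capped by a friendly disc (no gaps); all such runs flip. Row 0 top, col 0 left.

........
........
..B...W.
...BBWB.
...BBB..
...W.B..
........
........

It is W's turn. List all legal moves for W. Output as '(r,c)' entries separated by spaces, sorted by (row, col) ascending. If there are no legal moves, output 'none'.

Answer: (2,3) (3,2) (3,7) (4,6) (6,5)

Derivation:
(1,1): no bracket -> illegal
(1,2): no bracket -> illegal
(1,3): no bracket -> illegal
(2,1): no bracket -> illegal
(2,3): flips 2 -> legal
(2,4): no bracket -> illegal
(2,5): no bracket -> illegal
(2,7): no bracket -> illegal
(3,1): no bracket -> illegal
(3,2): flips 2 -> legal
(3,7): flips 1 -> legal
(4,2): no bracket -> illegal
(4,6): flips 1 -> legal
(4,7): no bracket -> illegal
(5,2): no bracket -> illegal
(5,4): no bracket -> illegal
(5,6): no bracket -> illegal
(6,4): no bracket -> illegal
(6,5): flips 2 -> legal
(6,6): no bracket -> illegal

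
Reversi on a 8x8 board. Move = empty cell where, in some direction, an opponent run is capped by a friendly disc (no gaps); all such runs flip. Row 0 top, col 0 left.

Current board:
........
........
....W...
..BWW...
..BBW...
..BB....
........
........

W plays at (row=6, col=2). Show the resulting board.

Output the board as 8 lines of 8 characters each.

Answer: ........
........
....W...
..BWW...
..BBW...
..BW....
..W.....
........

Derivation:
Place W at (6,2); scan 8 dirs for brackets.
Dir NW: first cell '.' (not opp) -> no flip
Dir N: opp run (5,2) (4,2) (3,2), next='.' -> no flip
Dir NE: opp run (5,3) capped by W -> flip
Dir W: first cell '.' (not opp) -> no flip
Dir E: first cell '.' (not opp) -> no flip
Dir SW: first cell '.' (not opp) -> no flip
Dir S: first cell '.' (not opp) -> no flip
Dir SE: first cell '.' (not opp) -> no flip
All flips: (5,3)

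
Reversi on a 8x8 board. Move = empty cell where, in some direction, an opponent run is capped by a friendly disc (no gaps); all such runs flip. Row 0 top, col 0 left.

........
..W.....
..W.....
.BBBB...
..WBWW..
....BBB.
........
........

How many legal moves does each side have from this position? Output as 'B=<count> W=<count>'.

Answer: B=10 W=9

Derivation:
-- B to move --
(0,1): no bracket -> illegal
(0,2): flips 2 -> legal
(0,3): no bracket -> illegal
(1,1): flips 1 -> legal
(1,3): flips 1 -> legal
(2,1): no bracket -> illegal
(2,3): no bracket -> illegal
(3,5): flips 1 -> legal
(3,6): flips 1 -> legal
(4,1): flips 1 -> legal
(4,6): flips 2 -> legal
(5,1): flips 1 -> legal
(5,2): flips 1 -> legal
(5,3): flips 1 -> legal
B mobility = 10
-- W to move --
(2,0): flips 1 -> legal
(2,1): no bracket -> illegal
(2,3): flips 1 -> legal
(2,4): flips 2 -> legal
(2,5): no bracket -> illegal
(3,0): no bracket -> illegal
(3,5): no bracket -> illegal
(4,0): flips 1 -> legal
(4,1): no bracket -> illegal
(4,6): no bracket -> illegal
(4,7): no bracket -> illegal
(5,2): no bracket -> illegal
(5,3): no bracket -> illegal
(5,7): no bracket -> illegal
(6,3): flips 1 -> legal
(6,4): flips 1 -> legal
(6,5): flips 1 -> legal
(6,6): flips 1 -> legal
(6,7): flips 1 -> legal
W mobility = 9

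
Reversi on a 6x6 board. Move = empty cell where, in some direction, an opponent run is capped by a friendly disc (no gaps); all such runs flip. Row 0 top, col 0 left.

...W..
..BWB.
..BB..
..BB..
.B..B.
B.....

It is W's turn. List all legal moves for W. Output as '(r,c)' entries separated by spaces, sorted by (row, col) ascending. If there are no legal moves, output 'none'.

Answer: (1,1) (1,5) (2,1) (2,5) (3,1) (4,3)

Derivation:
(0,1): no bracket -> illegal
(0,2): no bracket -> illegal
(0,4): no bracket -> illegal
(0,5): no bracket -> illegal
(1,1): flips 1 -> legal
(1,5): flips 1 -> legal
(2,1): flips 1 -> legal
(2,4): no bracket -> illegal
(2,5): flips 1 -> legal
(3,0): no bracket -> illegal
(3,1): flips 1 -> legal
(3,4): no bracket -> illegal
(3,5): no bracket -> illegal
(4,0): no bracket -> illegal
(4,2): no bracket -> illegal
(4,3): flips 2 -> legal
(4,5): no bracket -> illegal
(5,1): no bracket -> illegal
(5,2): no bracket -> illegal
(5,3): no bracket -> illegal
(5,4): no bracket -> illegal
(5,5): no bracket -> illegal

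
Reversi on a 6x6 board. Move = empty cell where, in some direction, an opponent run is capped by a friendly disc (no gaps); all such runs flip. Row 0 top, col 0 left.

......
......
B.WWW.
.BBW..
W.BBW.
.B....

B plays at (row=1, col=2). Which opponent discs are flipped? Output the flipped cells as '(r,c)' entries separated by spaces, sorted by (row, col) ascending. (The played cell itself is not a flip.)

Dir NW: first cell '.' (not opp) -> no flip
Dir N: first cell '.' (not opp) -> no flip
Dir NE: first cell '.' (not opp) -> no flip
Dir W: first cell '.' (not opp) -> no flip
Dir E: first cell '.' (not opp) -> no flip
Dir SW: first cell '.' (not opp) -> no flip
Dir S: opp run (2,2) capped by B -> flip
Dir SE: opp run (2,3), next='.' -> no flip

Answer: (2,2)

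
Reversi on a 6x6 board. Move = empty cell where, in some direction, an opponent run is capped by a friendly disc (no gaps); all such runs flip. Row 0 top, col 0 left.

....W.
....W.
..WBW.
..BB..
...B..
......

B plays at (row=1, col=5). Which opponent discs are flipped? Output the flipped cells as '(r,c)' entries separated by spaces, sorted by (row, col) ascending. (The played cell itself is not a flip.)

Answer: (2,4)

Derivation:
Dir NW: opp run (0,4), next=edge -> no flip
Dir N: first cell '.' (not opp) -> no flip
Dir NE: edge -> no flip
Dir W: opp run (1,4), next='.' -> no flip
Dir E: edge -> no flip
Dir SW: opp run (2,4) capped by B -> flip
Dir S: first cell '.' (not opp) -> no flip
Dir SE: edge -> no flip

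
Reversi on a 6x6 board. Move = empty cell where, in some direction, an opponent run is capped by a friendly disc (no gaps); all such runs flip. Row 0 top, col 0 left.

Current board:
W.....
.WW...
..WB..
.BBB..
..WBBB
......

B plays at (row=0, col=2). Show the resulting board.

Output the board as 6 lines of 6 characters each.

Place B at (0,2); scan 8 dirs for brackets.
Dir NW: edge -> no flip
Dir N: edge -> no flip
Dir NE: edge -> no flip
Dir W: first cell '.' (not opp) -> no flip
Dir E: first cell '.' (not opp) -> no flip
Dir SW: opp run (1,1), next='.' -> no flip
Dir S: opp run (1,2) (2,2) capped by B -> flip
Dir SE: first cell '.' (not opp) -> no flip
All flips: (1,2) (2,2)

Answer: W.B...
.WB...
..BB..
.BBB..
..WBBB
......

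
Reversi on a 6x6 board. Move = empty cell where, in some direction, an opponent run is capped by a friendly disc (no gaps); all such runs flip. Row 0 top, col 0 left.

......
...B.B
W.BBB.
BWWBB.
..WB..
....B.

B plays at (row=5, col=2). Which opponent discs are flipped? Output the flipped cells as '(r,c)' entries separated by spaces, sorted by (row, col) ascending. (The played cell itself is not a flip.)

Answer: (3,2) (4,2)

Derivation:
Dir NW: first cell '.' (not opp) -> no flip
Dir N: opp run (4,2) (3,2) capped by B -> flip
Dir NE: first cell 'B' (not opp) -> no flip
Dir W: first cell '.' (not opp) -> no flip
Dir E: first cell '.' (not opp) -> no flip
Dir SW: edge -> no flip
Dir S: edge -> no flip
Dir SE: edge -> no flip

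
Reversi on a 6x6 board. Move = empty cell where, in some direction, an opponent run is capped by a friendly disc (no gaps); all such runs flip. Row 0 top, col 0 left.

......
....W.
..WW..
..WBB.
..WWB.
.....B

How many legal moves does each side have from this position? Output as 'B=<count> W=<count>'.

-- B to move --
(0,3): no bracket -> illegal
(0,4): no bracket -> illegal
(0,5): no bracket -> illegal
(1,1): flips 1 -> legal
(1,2): flips 1 -> legal
(1,3): flips 1 -> legal
(1,5): no bracket -> illegal
(2,1): no bracket -> illegal
(2,4): no bracket -> illegal
(2,5): no bracket -> illegal
(3,1): flips 1 -> legal
(4,1): flips 2 -> legal
(5,1): flips 1 -> legal
(5,2): flips 1 -> legal
(5,3): flips 1 -> legal
(5,4): no bracket -> illegal
B mobility = 8
-- W to move --
(2,4): flips 1 -> legal
(2,5): flips 1 -> legal
(3,5): flips 2 -> legal
(4,5): flips 2 -> legal
(5,3): no bracket -> illegal
(5,4): no bracket -> illegal
W mobility = 4

Answer: B=8 W=4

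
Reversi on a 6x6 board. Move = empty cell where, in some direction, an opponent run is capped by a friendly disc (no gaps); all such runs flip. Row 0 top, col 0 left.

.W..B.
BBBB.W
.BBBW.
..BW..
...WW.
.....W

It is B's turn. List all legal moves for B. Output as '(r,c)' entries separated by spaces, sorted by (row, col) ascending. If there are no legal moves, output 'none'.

Answer: (2,5) (3,4) (3,5) (5,3) (5,4)

Derivation:
(0,0): no bracket -> illegal
(0,2): no bracket -> illegal
(0,5): no bracket -> illegal
(1,4): no bracket -> illegal
(2,5): flips 1 -> legal
(3,4): flips 1 -> legal
(3,5): flips 1 -> legal
(4,2): no bracket -> illegal
(4,5): no bracket -> illegal
(5,2): no bracket -> illegal
(5,3): flips 2 -> legal
(5,4): flips 1 -> legal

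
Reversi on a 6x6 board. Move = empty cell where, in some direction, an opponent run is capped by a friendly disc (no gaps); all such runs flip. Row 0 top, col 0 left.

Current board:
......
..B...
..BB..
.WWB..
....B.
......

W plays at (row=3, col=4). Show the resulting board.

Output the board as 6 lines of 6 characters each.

Place W at (3,4); scan 8 dirs for brackets.
Dir NW: opp run (2,3) (1,2), next='.' -> no flip
Dir N: first cell '.' (not opp) -> no flip
Dir NE: first cell '.' (not opp) -> no flip
Dir W: opp run (3,3) capped by W -> flip
Dir E: first cell '.' (not opp) -> no flip
Dir SW: first cell '.' (not opp) -> no flip
Dir S: opp run (4,4), next='.' -> no flip
Dir SE: first cell '.' (not opp) -> no flip
All flips: (3,3)

Answer: ......
..B...
..BB..
.WWWW.
....B.
......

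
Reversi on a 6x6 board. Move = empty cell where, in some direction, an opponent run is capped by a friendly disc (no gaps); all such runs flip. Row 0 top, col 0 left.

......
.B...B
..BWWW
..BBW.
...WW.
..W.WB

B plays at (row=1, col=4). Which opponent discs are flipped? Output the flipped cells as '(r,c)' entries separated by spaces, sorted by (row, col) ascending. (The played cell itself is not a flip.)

Answer: (2,3)

Derivation:
Dir NW: first cell '.' (not opp) -> no flip
Dir N: first cell '.' (not opp) -> no flip
Dir NE: first cell '.' (not opp) -> no flip
Dir W: first cell '.' (not opp) -> no flip
Dir E: first cell 'B' (not opp) -> no flip
Dir SW: opp run (2,3) capped by B -> flip
Dir S: opp run (2,4) (3,4) (4,4) (5,4), next=edge -> no flip
Dir SE: opp run (2,5), next=edge -> no flip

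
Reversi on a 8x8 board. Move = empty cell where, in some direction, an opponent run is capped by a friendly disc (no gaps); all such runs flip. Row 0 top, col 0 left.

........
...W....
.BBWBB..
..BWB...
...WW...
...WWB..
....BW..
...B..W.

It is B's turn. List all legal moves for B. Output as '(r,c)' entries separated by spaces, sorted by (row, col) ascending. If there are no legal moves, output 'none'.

(0,2): flips 1 -> legal
(0,3): no bracket -> illegal
(0,4): flips 1 -> legal
(1,2): flips 1 -> legal
(1,4): flips 1 -> legal
(3,5): no bracket -> illegal
(4,2): flips 2 -> legal
(4,5): no bracket -> illegal
(5,2): flips 3 -> legal
(5,6): no bracket -> illegal
(6,2): no bracket -> illegal
(6,3): no bracket -> illegal
(6,6): flips 1 -> legal
(6,7): no bracket -> illegal
(7,4): no bracket -> illegal
(7,5): flips 1 -> legal
(7,7): no bracket -> illegal

Answer: (0,2) (0,4) (1,2) (1,4) (4,2) (5,2) (6,6) (7,5)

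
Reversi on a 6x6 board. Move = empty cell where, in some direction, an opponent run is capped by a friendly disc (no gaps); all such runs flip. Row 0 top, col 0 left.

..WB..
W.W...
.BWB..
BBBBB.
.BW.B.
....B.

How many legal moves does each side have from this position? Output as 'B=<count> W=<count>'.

-- B to move --
(0,0): no bracket -> illegal
(0,1): flips 2 -> legal
(1,1): flips 1 -> legal
(1,3): flips 1 -> legal
(2,0): no bracket -> illegal
(4,3): flips 1 -> legal
(5,1): flips 1 -> legal
(5,2): flips 1 -> legal
(5,3): flips 1 -> legal
B mobility = 7
-- W to move --
(0,4): flips 1 -> legal
(1,1): no bracket -> illegal
(1,3): no bracket -> illegal
(1,4): no bracket -> illegal
(2,0): flips 2 -> legal
(2,4): flips 2 -> legal
(2,5): no bracket -> illegal
(3,5): no bracket -> illegal
(4,0): flips 2 -> legal
(4,3): flips 2 -> legal
(4,5): flips 2 -> legal
(5,0): no bracket -> illegal
(5,1): no bracket -> illegal
(5,2): no bracket -> illegal
(5,3): no bracket -> illegal
(5,5): flips 2 -> legal
W mobility = 7

Answer: B=7 W=7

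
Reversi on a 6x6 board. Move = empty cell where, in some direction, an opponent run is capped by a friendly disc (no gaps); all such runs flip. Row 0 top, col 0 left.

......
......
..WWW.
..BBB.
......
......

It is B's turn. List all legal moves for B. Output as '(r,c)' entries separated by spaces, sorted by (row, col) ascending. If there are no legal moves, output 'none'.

(1,1): flips 1 -> legal
(1,2): flips 2 -> legal
(1,3): flips 1 -> legal
(1,4): flips 2 -> legal
(1,5): flips 1 -> legal
(2,1): no bracket -> illegal
(2,5): no bracket -> illegal
(3,1): no bracket -> illegal
(3,5): no bracket -> illegal

Answer: (1,1) (1,2) (1,3) (1,4) (1,5)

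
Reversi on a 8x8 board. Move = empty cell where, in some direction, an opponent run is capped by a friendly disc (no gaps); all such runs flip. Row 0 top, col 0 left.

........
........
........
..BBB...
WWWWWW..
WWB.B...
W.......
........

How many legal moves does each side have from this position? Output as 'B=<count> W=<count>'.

-- B to move --
(3,0): flips 1 -> legal
(3,1): no bracket -> illegal
(3,5): no bracket -> illegal
(3,6): flips 1 -> legal
(4,6): no bracket -> illegal
(5,3): flips 1 -> legal
(5,5): flips 1 -> legal
(5,6): flips 1 -> legal
(6,1): no bracket -> illegal
(6,2): no bracket -> illegal
(7,0): no bracket -> illegal
(7,1): no bracket -> illegal
B mobility = 5
-- W to move --
(2,1): flips 1 -> legal
(2,2): flips 2 -> legal
(2,3): flips 3 -> legal
(2,4): flips 2 -> legal
(2,5): flips 1 -> legal
(3,1): no bracket -> illegal
(3,5): no bracket -> illegal
(5,3): flips 1 -> legal
(5,5): no bracket -> illegal
(6,1): flips 1 -> legal
(6,2): flips 1 -> legal
(6,3): flips 2 -> legal
(6,4): flips 1 -> legal
(6,5): flips 1 -> legal
W mobility = 11

Answer: B=5 W=11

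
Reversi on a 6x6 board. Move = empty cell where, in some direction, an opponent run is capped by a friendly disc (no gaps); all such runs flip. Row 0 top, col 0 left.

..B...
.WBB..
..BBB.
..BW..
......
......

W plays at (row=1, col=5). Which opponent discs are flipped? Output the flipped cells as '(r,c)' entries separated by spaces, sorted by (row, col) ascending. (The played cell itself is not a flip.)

Answer: (2,4)

Derivation:
Dir NW: first cell '.' (not opp) -> no flip
Dir N: first cell '.' (not opp) -> no flip
Dir NE: edge -> no flip
Dir W: first cell '.' (not opp) -> no flip
Dir E: edge -> no flip
Dir SW: opp run (2,4) capped by W -> flip
Dir S: first cell '.' (not opp) -> no flip
Dir SE: edge -> no flip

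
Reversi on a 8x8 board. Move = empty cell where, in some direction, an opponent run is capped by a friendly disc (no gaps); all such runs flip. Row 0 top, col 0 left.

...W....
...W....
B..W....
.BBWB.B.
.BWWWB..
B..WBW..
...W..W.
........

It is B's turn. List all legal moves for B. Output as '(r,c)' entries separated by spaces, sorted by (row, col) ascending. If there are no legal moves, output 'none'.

Answer: (1,2) (1,4) (5,2) (5,6) (6,4) (6,5) (7,2)

Derivation:
(0,2): no bracket -> illegal
(0,4): no bracket -> illegal
(1,2): flips 1 -> legal
(1,4): flips 1 -> legal
(2,2): no bracket -> illegal
(2,4): no bracket -> illegal
(3,5): no bracket -> illegal
(4,6): no bracket -> illegal
(5,1): no bracket -> illegal
(5,2): flips 3 -> legal
(5,6): flips 1 -> legal
(5,7): no bracket -> illegal
(6,2): no bracket -> illegal
(6,4): flips 2 -> legal
(6,5): flips 1 -> legal
(6,7): no bracket -> illegal
(7,2): flips 1 -> legal
(7,3): no bracket -> illegal
(7,4): no bracket -> illegal
(7,5): no bracket -> illegal
(7,6): no bracket -> illegal
(7,7): no bracket -> illegal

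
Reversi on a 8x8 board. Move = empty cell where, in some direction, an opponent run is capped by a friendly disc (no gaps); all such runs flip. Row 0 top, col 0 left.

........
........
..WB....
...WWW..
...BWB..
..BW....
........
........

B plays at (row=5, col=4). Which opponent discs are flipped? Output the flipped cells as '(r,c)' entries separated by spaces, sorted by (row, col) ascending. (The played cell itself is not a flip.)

Dir NW: first cell 'B' (not opp) -> no flip
Dir N: opp run (4,4) (3,4), next='.' -> no flip
Dir NE: first cell 'B' (not opp) -> no flip
Dir W: opp run (5,3) capped by B -> flip
Dir E: first cell '.' (not opp) -> no flip
Dir SW: first cell '.' (not opp) -> no flip
Dir S: first cell '.' (not opp) -> no flip
Dir SE: first cell '.' (not opp) -> no flip

Answer: (5,3)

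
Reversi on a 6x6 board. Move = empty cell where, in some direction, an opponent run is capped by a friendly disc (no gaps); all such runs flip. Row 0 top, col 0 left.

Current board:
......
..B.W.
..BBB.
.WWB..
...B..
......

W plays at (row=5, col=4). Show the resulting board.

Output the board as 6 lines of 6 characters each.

Place W at (5,4); scan 8 dirs for brackets.
Dir NW: opp run (4,3) capped by W -> flip
Dir N: first cell '.' (not opp) -> no flip
Dir NE: first cell '.' (not opp) -> no flip
Dir W: first cell '.' (not opp) -> no flip
Dir E: first cell '.' (not opp) -> no flip
Dir SW: edge -> no flip
Dir S: edge -> no flip
Dir SE: edge -> no flip
All flips: (4,3)

Answer: ......
..B.W.
..BBB.
.WWB..
...W..
....W.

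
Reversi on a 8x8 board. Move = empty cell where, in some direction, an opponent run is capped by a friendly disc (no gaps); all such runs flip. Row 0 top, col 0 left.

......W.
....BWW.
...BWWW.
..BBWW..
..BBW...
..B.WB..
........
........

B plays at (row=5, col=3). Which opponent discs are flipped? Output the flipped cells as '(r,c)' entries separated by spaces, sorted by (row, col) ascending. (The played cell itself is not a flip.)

Dir NW: first cell 'B' (not opp) -> no flip
Dir N: first cell 'B' (not opp) -> no flip
Dir NE: opp run (4,4) (3,5) (2,6), next='.' -> no flip
Dir W: first cell 'B' (not opp) -> no flip
Dir E: opp run (5,4) capped by B -> flip
Dir SW: first cell '.' (not opp) -> no flip
Dir S: first cell '.' (not opp) -> no flip
Dir SE: first cell '.' (not opp) -> no flip

Answer: (5,4)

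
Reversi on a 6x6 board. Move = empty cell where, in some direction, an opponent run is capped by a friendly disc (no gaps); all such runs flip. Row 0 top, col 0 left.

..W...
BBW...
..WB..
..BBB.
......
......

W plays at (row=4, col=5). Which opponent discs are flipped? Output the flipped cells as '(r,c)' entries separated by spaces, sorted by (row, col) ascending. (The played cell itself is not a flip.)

Dir NW: opp run (3,4) (2,3) capped by W -> flip
Dir N: first cell '.' (not opp) -> no flip
Dir NE: edge -> no flip
Dir W: first cell '.' (not opp) -> no flip
Dir E: edge -> no flip
Dir SW: first cell '.' (not opp) -> no flip
Dir S: first cell '.' (not opp) -> no flip
Dir SE: edge -> no flip

Answer: (2,3) (3,4)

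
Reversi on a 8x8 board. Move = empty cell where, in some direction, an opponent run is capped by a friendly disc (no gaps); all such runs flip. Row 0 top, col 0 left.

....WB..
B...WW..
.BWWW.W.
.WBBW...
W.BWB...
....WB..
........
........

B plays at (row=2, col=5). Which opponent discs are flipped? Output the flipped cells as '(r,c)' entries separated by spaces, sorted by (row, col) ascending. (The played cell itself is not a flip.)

Dir NW: opp run (1,4), next='.' -> no flip
Dir N: opp run (1,5) capped by B -> flip
Dir NE: first cell '.' (not opp) -> no flip
Dir W: opp run (2,4) (2,3) (2,2) capped by B -> flip
Dir E: opp run (2,6), next='.' -> no flip
Dir SW: opp run (3,4) (4,3), next='.' -> no flip
Dir S: first cell '.' (not opp) -> no flip
Dir SE: first cell '.' (not opp) -> no flip

Answer: (1,5) (2,2) (2,3) (2,4)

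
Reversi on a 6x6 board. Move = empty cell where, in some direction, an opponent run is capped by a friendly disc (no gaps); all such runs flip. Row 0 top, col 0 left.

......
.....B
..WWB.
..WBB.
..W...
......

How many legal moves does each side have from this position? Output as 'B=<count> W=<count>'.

Answer: B=6 W=5

Derivation:
-- B to move --
(1,1): flips 1 -> legal
(1,2): flips 1 -> legal
(1,3): flips 1 -> legal
(1,4): no bracket -> illegal
(2,1): flips 2 -> legal
(3,1): flips 1 -> legal
(4,1): no bracket -> illegal
(4,3): no bracket -> illegal
(5,1): flips 1 -> legal
(5,2): no bracket -> illegal
(5,3): no bracket -> illegal
B mobility = 6
-- W to move --
(0,4): no bracket -> illegal
(0,5): no bracket -> illegal
(1,3): no bracket -> illegal
(1,4): no bracket -> illegal
(2,5): flips 1 -> legal
(3,5): flips 2 -> legal
(4,3): flips 1 -> legal
(4,4): flips 1 -> legal
(4,5): flips 1 -> legal
W mobility = 5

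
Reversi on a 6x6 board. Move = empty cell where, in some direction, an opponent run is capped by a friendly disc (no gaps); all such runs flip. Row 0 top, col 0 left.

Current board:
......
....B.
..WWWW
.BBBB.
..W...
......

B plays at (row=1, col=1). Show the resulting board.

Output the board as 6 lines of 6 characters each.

Answer: ......
.B..B.
..BWWW
.BBBB.
..W...
......

Derivation:
Place B at (1,1); scan 8 dirs for brackets.
Dir NW: first cell '.' (not opp) -> no flip
Dir N: first cell '.' (not opp) -> no flip
Dir NE: first cell '.' (not opp) -> no flip
Dir W: first cell '.' (not opp) -> no flip
Dir E: first cell '.' (not opp) -> no flip
Dir SW: first cell '.' (not opp) -> no flip
Dir S: first cell '.' (not opp) -> no flip
Dir SE: opp run (2,2) capped by B -> flip
All flips: (2,2)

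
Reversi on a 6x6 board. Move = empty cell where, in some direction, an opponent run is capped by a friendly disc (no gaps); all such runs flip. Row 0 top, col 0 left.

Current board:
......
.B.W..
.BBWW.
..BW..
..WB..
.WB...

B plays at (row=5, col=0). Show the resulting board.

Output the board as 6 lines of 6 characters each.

Answer: ......
.B.W..
.BBWW.
..BW..
..WB..
BBB...

Derivation:
Place B at (5,0); scan 8 dirs for brackets.
Dir NW: edge -> no flip
Dir N: first cell '.' (not opp) -> no flip
Dir NE: first cell '.' (not opp) -> no flip
Dir W: edge -> no flip
Dir E: opp run (5,1) capped by B -> flip
Dir SW: edge -> no flip
Dir S: edge -> no flip
Dir SE: edge -> no flip
All flips: (5,1)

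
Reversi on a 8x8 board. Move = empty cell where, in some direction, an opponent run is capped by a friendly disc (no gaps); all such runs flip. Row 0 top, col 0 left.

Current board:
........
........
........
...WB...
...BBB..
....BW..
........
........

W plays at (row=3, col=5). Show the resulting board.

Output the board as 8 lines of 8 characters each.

Answer: ........
........
........
...WWW..
...BBW..
....BW..
........
........

Derivation:
Place W at (3,5); scan 8 dirs for brackets.
Dir NW: first cell '.' (not opp) -> no flip
Dir N: first cell '.' (not opp) -> no flip
Dir NE: first cell '.' (not opp) -> no flip
Dir W: opp run (3,4) capped by W -> flip
Dir E: first cell '.' (not opp) -> no flip
Dir SW: opp run (4,4), next='.' -> no flip
Dir S: opp run (4,5) capped by W -> flip
Dir SE: first cell '.' (not opp) -> no flip
All flips: (3,4) (4,5)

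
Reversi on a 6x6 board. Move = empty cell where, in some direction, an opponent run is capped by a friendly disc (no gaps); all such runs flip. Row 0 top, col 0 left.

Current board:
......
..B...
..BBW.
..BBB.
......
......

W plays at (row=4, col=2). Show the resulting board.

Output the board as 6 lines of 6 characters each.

Answer: ......
..B...
..BBW.
..BWB.
..W...
......

Derivation:
Place W at (4,2); scan 8 dirs for brackets.
Dir NW: first cell '.' (not opp) -> no flip
Dir N: opp run (3,2) (2,2) (1,2), next='.' -> no flip
Dir NE: opp run (3,3) capped by W -> flip
Dir W: first cell '.' (not opp) -> no flip
Dir E: first cell '.' (not opp) -> no flip
Dir SW: first cell '.' (not opp) -> no flip
Dir S: first cell '.' (not opp) -> no flip
Dir SE: first cell '.' (not opp) -> no flip
All flips: (3,3)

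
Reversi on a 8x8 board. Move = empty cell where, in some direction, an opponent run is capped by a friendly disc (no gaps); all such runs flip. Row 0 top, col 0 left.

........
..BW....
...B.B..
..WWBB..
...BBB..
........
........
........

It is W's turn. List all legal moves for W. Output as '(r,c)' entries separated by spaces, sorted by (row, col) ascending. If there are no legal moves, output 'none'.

(0,1): no bracket -> illegal
(0,2): no bracket -> illegal
(0,3): no bracket -> illegal
(1,1): flips 1 -> legal
(1,4): flips 1 -> legal
(1,5): no bracket -> illegal
(1,6): no bracket -> illegal
(2,1): no bracket -> illegal
(2,2): no bracket -> illegal
(2,4): no bracket -> illegal
(2,6): no bracket -> illegal
(3,6): flips 2 -> legal
(4,2): no bracket -> illegal
(4,6): no bracket -> illegal
(5,2): no bracket -> illegal
(5,3): flips 1 -> legal
(5,4): flips 1 -> legal
(5,5): flips 1 -> legal
(5,6): no bracket -> illegal

Answer: (1,1) (1,4) (3,6) (5,3) (5,4) (5,5)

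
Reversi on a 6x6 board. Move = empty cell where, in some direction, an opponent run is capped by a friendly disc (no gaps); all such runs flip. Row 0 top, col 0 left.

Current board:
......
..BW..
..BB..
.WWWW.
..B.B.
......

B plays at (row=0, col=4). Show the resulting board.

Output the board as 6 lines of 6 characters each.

Place B at (0,4); scan 8 dirs for brackets.
Dir NW: edge -> no flip
Dir N: edge -> no flip
Dir NE: edge -> no flip
Dir W: first cell '.' (not opp) -> no flip
Dir E: first cell '.' (not opp) -> no flip
Dir SW: opp run (1,3) capped by B -> flip
Dir S: first cell '.' (not opp) -> no flip
Dir SE: first cell '.' (not opp) -> no flip
All flips: (1,3)

Answer: ....B.
..BB..
..BB..
.WWWW.
..B.B.
......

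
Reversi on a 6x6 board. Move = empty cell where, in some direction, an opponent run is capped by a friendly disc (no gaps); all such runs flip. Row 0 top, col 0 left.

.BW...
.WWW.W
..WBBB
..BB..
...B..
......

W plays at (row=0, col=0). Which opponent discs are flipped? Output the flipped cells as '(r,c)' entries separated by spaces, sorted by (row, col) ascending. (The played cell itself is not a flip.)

Dir NW: edge -> no flip
Dir N: edge -> no flip
Dir NE: edge -> no flip
Dir W: edge -> no flip
Dir E: opp run (0,1) capped by W -> flip
Dir SW: edge -> no flip
Dir S: first cell '.' (not opp) -> no flip
Dir SE: first cell 'W' (not opp) -> no flip

Answer: (0,1)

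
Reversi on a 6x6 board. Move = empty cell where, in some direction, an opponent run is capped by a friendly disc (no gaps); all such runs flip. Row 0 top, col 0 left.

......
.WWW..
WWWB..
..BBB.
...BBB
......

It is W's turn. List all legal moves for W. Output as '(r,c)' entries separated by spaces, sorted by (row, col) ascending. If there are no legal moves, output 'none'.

(1,4): no bracket -> illegal
(2,4): flips 1 -> legal
(2,5): no bracket -> illegal
(3,1): no bracket -> illegal
(3,5): no bracket -> illegal
(4,1): no bracket -> illegal
(4,2): flips 1 -> legal
(5,2): no bracket -> illegal
(5,3): flips 3 -> legal
(5,4): flips 2 -> legal
(5,5): flips 2 -> legal

Answer: (2,4) (4,2) (5,3) (5,4) (5,5)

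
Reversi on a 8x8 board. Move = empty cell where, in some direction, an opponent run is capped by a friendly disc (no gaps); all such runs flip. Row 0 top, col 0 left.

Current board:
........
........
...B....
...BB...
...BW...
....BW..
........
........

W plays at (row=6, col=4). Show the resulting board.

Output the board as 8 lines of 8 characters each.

Place W at (6,4); scan 8 dirs for brackets.
Dir NW: first cell '.' (not opp) -> no flip
Dir N: opp run (5,4) capped by W -> flip
Dir NE: first cell 'W' (not opp) -> no flip
Dir W: first cell '.' (not opp) -> no flip
Dir E: first cell '.' (not opp) -> no flip
Dir SW: first cell '.' (not opp) -> no flip
Dir S: first cell '.' (not opp) -> no flip
Dir SE: first cell '.' (not opp) -> no flip
All flips: (5,4)

Answer: ........
........
...B....
...BB...
...BW...
....WW..
....W...
........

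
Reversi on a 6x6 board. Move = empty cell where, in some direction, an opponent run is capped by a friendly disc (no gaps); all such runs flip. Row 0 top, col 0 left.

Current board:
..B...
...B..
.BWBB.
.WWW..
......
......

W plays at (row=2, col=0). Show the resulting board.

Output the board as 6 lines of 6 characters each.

Answer: ..B...
...B..
WWWBB.
.WWW..
......
......

Derivation:
Place W at (2,0); scan 8 dirs for brackets.
Dir NW: edge -> no flip
Dir N: first cell '.' (not opp) -> no flip
Dir NE: first cell '.' (not opp) -> no flip
Dir W: edge -> no flip
Dir E: opp run (2,1) capped by W -> flip
Dir SW: edge -> no flip
Dir S: first cell '.' (not opp) -> no flip
Dir SE: first cell 'W' (not opp) -> no flip
All flips: (2,1)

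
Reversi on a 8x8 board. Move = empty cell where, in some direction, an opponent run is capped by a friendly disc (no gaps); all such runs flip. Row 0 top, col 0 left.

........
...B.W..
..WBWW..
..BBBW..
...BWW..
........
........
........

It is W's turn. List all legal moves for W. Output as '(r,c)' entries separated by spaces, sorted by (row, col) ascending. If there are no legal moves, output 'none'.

(0,2): flips 1 -> legal
(0,3): no bracket -> illegal
(0,4): flips 1 -> legal
(1,2): flips 2 -> legal
(1,4): no bracket -> illegal
(2,1): no bracket -> illegal
(3,1): flips 3 -> legal
(4,1): no bracket -> illegal
(4,2): flips 3 -> legal
(5,2): flips 2 -> legal
(5,3): no bracket -> illegal
(5,4): no bracket -> illegal

Answer: (0,2) (0,4) (1,2) (3,1) (4,2) (5,2)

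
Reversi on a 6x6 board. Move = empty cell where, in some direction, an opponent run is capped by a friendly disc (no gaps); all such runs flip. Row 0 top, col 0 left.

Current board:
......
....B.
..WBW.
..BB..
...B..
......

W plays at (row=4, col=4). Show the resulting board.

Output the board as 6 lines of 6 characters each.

Answer: ......
....B.
..WBW.
..BW..
...BW.
......

Derivation:
Place W at (4,4); scan 8 dirs for brackets.
Dir NW: opp run (3,3) capped by W -> flip
Dir N: first cell '.' (not opp) -> no flip
Dir NE: first cell '.' (not opp) -> no flip
Dir W: opp run (4,3), next='.' -> no flip
Dir E: first cell '.' (not opp) -> no flip
Dir SW: first cell '.' (not opp) -> no flip
Dir S: first cell '.' (not opp) -> no flip
Dir SE: first cell '.' (not opp) -> no flip
All flips: (3,3)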